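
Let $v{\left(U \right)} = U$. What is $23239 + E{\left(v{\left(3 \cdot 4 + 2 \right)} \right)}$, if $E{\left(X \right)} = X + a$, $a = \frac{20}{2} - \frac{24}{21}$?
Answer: $\frac{162833}{7} \approx 23262.0$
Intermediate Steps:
$a = \frac{62}{7}$ ($a = 20 \cdot \frac{1}{2} - \frac{8}{7} = 10 - \frac{8}{7} = \frac{62}{7} \approx 8.8571$)
$E{\left(X \right)} = \frac{62}{7} + X$ ($E{\left(X \right)} = X + \frac{62}{7} = \frac{62}{7} + X$)
$23239 + E{\left(v{\left(3 \cdot 4 + 2 \right)} \right)} = 23239 + \left(\frac{62}{7} + \left(3 \cdot 4 + 2\right)\right) = 23239 + \left(\frac{62}{7} + \left(12 + 2\right)\right) = 23239 + \left(\frac{62}{7} + 14\right) = 23239 + \frac{160}{7} = \frac{162833}{7}$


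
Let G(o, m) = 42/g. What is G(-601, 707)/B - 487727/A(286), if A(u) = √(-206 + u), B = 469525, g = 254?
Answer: 3/8518525 - 487727*√5/20 ≈ -54530.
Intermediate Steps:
G(o, m) = 21/127 (G(o, m) = 42/254 = 42*(1/254) = 21/127)
G(-601, 707)/B - 487727/A(286) = (21/127)/469525 - 487727/√(-206 + 286) = (21/127)*(1/469525) - 487727*√5/20 = 3/8518525 - 487727*√5/20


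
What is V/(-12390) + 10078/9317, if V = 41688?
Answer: -6274778/2748515 ≈ -2.2830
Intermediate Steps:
V/(-12390) + 10078/9317 = 41688/(-12390) + 10078/9317 = 41688*(-1/12390) + 10078*(1/9317) = -6948/2065 + 10078/9317 = -6274778/2748515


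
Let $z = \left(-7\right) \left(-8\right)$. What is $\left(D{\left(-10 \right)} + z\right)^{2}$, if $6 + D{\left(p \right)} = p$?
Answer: $1600$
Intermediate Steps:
$z = 56$
$D{\left(p \right)} = -6 + p$
$\left(D{\left(-10 \right)} + z\right)^{2} = \left(\left(-6 - 10\right) + 56\right)^{2} = \left(-16 + 56\right)^{2} = 40^{2} = 1600$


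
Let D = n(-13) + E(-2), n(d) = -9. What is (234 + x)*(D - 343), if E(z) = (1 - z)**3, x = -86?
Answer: -48100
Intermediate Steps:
D = 18 (D = -9 - (-1 - 2)**3 = -9 - 1*(-3)**3 = -9 - 1*(-27) = -9 + 27 = 18)
(234 + x)*(D - 343) = (234 - 86)*(18 - 343) = 148*(-325) = -48100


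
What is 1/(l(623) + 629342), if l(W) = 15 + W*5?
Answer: 1/632472 ≈ 1.5811e-6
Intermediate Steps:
l(W) = 15 + 5*W
1/(l(623) + 629342) = 1/((15 + 5*623) + 629342) = 1/((15 + 3115) + 629342) = 1/(3130 + 629342) = 1/632472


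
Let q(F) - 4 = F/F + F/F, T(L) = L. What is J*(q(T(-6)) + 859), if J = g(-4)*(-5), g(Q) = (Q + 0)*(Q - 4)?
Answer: -138400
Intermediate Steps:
g(Q) = Q*(-4 + Q)
J = -160 (J = -4*(-4 - 4)*(-5) = -4*(-8)*(-5) = 32*(-5) = -160)
q(F) = 6 (q(F) = 4 + (F/F + F/F) = 4 + (1 + 1) = 4 + 2 = 6)
J*(q(T(-6)) + 859) = -160*(6 + 859) = -160*865 = -138400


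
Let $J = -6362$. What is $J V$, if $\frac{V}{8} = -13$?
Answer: $661648$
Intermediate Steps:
$V = -104$ ($V = 8 \left(-13\right) = -104$)
$J V = \left(-6362\right) \left(-104\right) = 661648$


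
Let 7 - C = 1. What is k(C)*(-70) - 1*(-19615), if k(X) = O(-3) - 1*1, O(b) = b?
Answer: 19895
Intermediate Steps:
C = 6 (C = 7 - 1*1 = 7 - 1 = 6)
k(X) = -4 (k(X) = -3 - 1*1 = -3 - 1 = -4)
k(C)*(-70) - 1*(-19615) = -4*(-70) - 1*(-19615) = 280 + 19615 = 19895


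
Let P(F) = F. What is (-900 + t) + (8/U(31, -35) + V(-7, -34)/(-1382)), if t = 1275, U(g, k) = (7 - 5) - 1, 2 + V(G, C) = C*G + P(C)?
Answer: 264552/691 ≈ 382.85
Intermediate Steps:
V(G, C) = -2 + C + C*G (V(G, C) = -2 + (C*G + C) = -2 + (C + C*G) = -2 + C + C*G)
U(g, k) = 1 (U(g, k) = 2 - 1 = 1)
(-900 + t) + (8/U(31, -35) + V(-7, -34)/(-1382)) = (-900 + 1275) + (8/1 + (-2 - 34 - 34*(-7))/(-1382)) = 375 + (8*1 + (-2 - 34 + 238)*(-1/1382)) = 375 + (8 + 202*(-1/1382)) = 375 + (8 - 101/691) = 375 + 5427/691 = 264552/691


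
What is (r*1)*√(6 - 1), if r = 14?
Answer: 14*√5 ≈ 31.305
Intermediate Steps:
(r*1)*√(6 - 1) = (14*1)*√(6 - 1) = 14*√5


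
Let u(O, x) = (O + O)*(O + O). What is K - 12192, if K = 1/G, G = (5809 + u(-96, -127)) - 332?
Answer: -516221471/42341 ≈ -12192.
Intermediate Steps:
u(O, x) = 4*O² (u(O, x) = (2*O)*(2*O) = 4*O²)
G = 42341 (G = (5809 + 4*(-96)²) - 332 = (5809 + 4*9216) - 332 = (5809 + 36864) - 332 = 42673 - 332 = 42341)
K = 1/42341 ≈ 2.3618e-5
K - 12192 = 1/42341 - 12192 = -516221471/42341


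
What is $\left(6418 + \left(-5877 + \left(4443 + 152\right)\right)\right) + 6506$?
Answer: $11642$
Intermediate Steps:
$\left(6418 + \left(-5877 + \left(4443 + 152\right)\right)\right) + 6506 = \left(6418 + \left(-5877 + 4595\right)\right) + 6506 = \left(6418 - 1282\right) + 6506 = 5136 + 6506 = 11642$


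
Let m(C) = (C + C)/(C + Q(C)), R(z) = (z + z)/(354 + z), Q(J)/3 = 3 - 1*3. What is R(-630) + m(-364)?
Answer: 151/23 ≈ 6.5652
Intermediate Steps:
Q(J) = 0 (Q(J) = 3*(3 - 1*3) = 3*(3 - 3) = 3*0 = 0)
R(z) = 2*z/(354 + z) (R(z) = (2*z)/(354 + z) = 2*z/(354 + z))
m(C) = 2 (m(C) = (C + C)/(C + 0) = (2*C)/C = 2)
R(-630) + m(-364) = 2*(-630)/(354 - 630) + 2 = 2*(-630)/(-276) + 2 = 2*(-630)*(-1/276) + 2 = 105/23 + 2 = 151/23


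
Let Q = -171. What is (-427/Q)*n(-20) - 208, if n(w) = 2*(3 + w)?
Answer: -50086/171 ≈ -292.90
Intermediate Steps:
n(w) = 6 + 2*w
(-427/Q)*n(-20) - 208 = (-427/(-171))*(6 + 2*(-20)) - 208 = (-427*(-1/171))*(6 - 40) - 208 = (427/171)*(-34) - 208 = -14518/171 - 208 = -50086/171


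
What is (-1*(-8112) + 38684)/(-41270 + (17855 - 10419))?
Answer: -23398/16917 ≈ -1.3831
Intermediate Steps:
(-1*(-8112) + 38684)/(-41270 + (17855 - 10419)) = (8112 + 38684)/(-41270 + 7436) = 46796/(-33834) = 46796*(-1/33834) = -23398/16917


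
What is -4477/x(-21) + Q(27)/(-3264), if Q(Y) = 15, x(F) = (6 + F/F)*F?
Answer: 4870241/159936 ≈ 30.451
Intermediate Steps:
x(F) = 7*F (x(F) = (6 + 1)*F = 7*F)
-4477/x(-21) + Q(27)/(-3264) = -4477/(7*(-21)) + 15/(-3264) = -4477/(-147) + 15*(-1/3264) = -4477*(-1/147) - 5/1088 = 4477/147 - 5/1088 = 4870241/159936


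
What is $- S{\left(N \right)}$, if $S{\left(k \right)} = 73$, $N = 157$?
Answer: $-73$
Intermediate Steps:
$- S{\left(N \right)} = \left(-1\right) 73 = -73$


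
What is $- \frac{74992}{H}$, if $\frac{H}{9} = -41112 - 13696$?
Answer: $\frac{9374}{61659} \approx 0.15203$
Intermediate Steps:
$H = -493272$ ($H = 9 \left(-41112 - 13696\right) = 9 \left(-54808\right) = -493272$)
$- \frac{74992}{H} = - \frac{74992}{-493272} = \left(-74992\right) \left(- \frac{1}{493272}\right) = \frac{9374}{61659}$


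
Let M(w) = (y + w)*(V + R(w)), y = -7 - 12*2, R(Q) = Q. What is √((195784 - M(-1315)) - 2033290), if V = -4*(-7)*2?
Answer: 2*I*√883030 ≈ 1879.4*I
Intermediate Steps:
V = 56 (V = 28*2 = 56)
y = -31 (y = -7 - 24 = -31)
M(w) = (-31 + w)*(56 + w)
√((195784 - M(-1315)) - 2033290) = √((195784 - (-1736 + (-1315)² + 25*(-1315))) - 2033290) = √((195784 - (-1736 + 1729225 - 32875)) - 2033290) = √((195784 - 1*1694614) - 2033290) = √((195784 - 1694614) - 2033290) = √(-1498830 - 2033290) = √(-3532120) = 2*I*√883030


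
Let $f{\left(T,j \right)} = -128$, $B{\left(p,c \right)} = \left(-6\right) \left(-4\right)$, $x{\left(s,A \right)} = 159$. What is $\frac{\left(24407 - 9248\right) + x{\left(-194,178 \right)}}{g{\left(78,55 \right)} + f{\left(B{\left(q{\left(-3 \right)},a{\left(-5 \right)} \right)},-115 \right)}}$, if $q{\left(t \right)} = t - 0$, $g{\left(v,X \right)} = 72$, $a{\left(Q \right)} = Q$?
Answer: $- \frac{7659}{28} \approx -273.54$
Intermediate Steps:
$q{\left(t \right)} = t$ ($q{\left(t \right)} = t + 0 = t$)
$B{\left(p,c \right)} = 24$
$\frac{\left(24407 - 9248\right) + x{\left(-194,178 \right)}}{g{\left(78,55 \right)} + f{\left(B{\left(q{\left(-3 \right)},a{\left(-5 \right)} \right)},-115 \right)}} = \frac{\left(24407 - 9248\right) + 159}{72 - 128} = \frac{\left(24407 - 9248\right) + 159}{-56} = \left(15159 + 159\right) \left(- \frac{1}{56}\right) = 15318 \left(- \frac{1}{56}\right) = - \frac{7659}{28}$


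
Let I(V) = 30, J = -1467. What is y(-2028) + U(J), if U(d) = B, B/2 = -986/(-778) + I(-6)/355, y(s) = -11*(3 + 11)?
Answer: -4178652/27619 ≈ -151.30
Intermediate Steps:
y(s) = -154 (y(s) = -11*14 = -154)
B = 74674/27619 (B = 2*(-986/(-778) + 30/355) = 2*(-986*(-1/778) + 30*(1/355)) = 2*(493/389 + 6/71) = 2*(37337/27619) = 74674/27619 ≈ 2.7037)
U(d) = 74674/27619
y(-2028) + U(J) = -154 + 74674/27619 = -4178652/27619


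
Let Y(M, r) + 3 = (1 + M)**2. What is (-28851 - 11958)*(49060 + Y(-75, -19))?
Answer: -2225437197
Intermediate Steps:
Y(M, r) = -3 + (1 + M)**2
(-28851 - 11958)*(49060 + Y(-75, -19)) = (-28851 - 11958)*(49060 + (-3 + (1 - 75)**2)) = -40809*(49060 + (-3 + (-74)**2)) = -40809*(49060 + (-3 + 5476)) = -40809*(49060 + 5473) = -40809*54533 = -2225437197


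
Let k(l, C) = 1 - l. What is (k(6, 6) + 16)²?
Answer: 121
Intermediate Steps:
(k(6, 6) + 16)² = ((1 - 1*6) + 16)² = ((1 - 6) + 16)² = (-5 + 16)² = 11² = 121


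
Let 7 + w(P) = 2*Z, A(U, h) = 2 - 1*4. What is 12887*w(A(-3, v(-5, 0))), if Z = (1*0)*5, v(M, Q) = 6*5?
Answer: -90209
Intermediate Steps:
v(M, Q) = 30
Z = 0 (Z = 0*5 = 0)
A(U, h) = -2 (A(U, h) = 2 - 4 = -2)
w(P) = -7 (w(P) = -7 + 2*0 = -7 + 0 = -7)
12887*w(A(-3, v(-5, 0))) = 12887*(-7) = -90209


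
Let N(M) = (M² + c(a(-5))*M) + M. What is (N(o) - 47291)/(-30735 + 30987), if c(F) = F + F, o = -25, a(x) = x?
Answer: -46441/252 ≈ -184.29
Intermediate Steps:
c(F) = 2*F
N(M) = M² - 9*M (N(M) = (M² + (2*(-5))*M) + M = (M² - 10*M) + M = M² - 9*M)
(N(o) - 47291)/(-30735 + 30987) = (-25*(-9 - 25) - 47291)/(-30735 + 30987) = (-25*(-34) - 47291)/252 = (850 - 47291)*(1/252) = -46441*1/252 = -46441/252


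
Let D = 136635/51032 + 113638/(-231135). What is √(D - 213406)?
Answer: I*√7422646753282365037491630/5897640660 ≈ 461.96*I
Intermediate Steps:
D = 25781956309/11795281320 (D = 136635*(1/51032) + 113638*(-1/231135) = 136635/51032 - 113638/231135 = 25781956309/11795281320 ≈ 2.1858)
√(D - 213406) = √(25781956309/11795281320 - 213406) = √(-2517158023419611/11795281320) = I*√7422646753282365037491630/5897640660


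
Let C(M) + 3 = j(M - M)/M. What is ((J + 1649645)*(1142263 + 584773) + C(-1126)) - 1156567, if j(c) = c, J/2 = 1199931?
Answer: 6993643214682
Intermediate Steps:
J = 2399862 (J = 2*1199931 = 2399862)
C(M) = -3 (C(M) = -3 + (M - M)/M = -3 + 0/M = -3 + 0 = -3)
((J + 1649645)*(1142263 + 584773) + C(-1126)) - 1156567 = ((2399862 + 1649645)*(1142263 + 584773) - 3) - 1156567 = (4049507*1727036 - 3) - 1156567 = (6993644371252 - 3) - 1156567 = 6993644371249 - 1156567 = 6993643214682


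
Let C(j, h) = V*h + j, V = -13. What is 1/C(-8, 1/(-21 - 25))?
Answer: -46/355 ≈ -0.12958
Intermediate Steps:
C(j, h) = j - 13*h (C(j, h) = -13*h + j = j - 13*h)
1/C(-8, 1/(-21 - 25)) = 1/(-8 - 13/(-21 - 25)) = 1/(-8 - 13/(-46)) = 1/(-8 - 13*(-1/46)) = 1/(-8 + 13/46) = 1/(-355/46) = -46/355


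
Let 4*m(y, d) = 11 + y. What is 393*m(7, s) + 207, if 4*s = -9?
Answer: 3951/2 ≈ 1975.5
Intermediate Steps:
s = -9/4 (s = (¼)*(-9) = -9/4 ≈ -2.2500)
m(y, d) = 11/4 + y/4 (m(y, d) = (11 + y)/4 = 11/4 + y/4)
393*m(7, s) + 207 = 393*(11/4 + (¼)*7) + 207 = 393*(11/4 + 7/4) + 207 = 393*(9/2) + 207 = 3537/2 + 207 = 3951/2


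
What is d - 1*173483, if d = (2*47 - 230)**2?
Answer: -154987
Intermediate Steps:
d = 18496 (d = (94 - 230)**2 = (-136)**2 = 18496)
d - 1*173483 = 18496 - 1*173483 = 18496 - 173483 = -154987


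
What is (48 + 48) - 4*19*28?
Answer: -2032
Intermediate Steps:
(48 + 48) - 4*19*28 = 96 - 76*28 = 96 - 2128 = -2032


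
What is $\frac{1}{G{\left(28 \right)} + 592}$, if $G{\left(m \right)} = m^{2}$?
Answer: $\frac{1}{1376} \approx 0.00072674$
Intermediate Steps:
$\frac{1}{G{\left(28 \right)} + 592} = \frac{1}{28^{2} + 592} = \frac{1}{784 + 592} = \frac{1}{1376}$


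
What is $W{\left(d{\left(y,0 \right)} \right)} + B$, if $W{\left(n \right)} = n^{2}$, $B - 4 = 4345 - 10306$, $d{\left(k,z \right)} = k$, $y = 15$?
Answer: $-5732$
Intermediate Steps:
$B = -5957$ ($B = 4 + \left(4345 - 10306\right) = 4 - 5961 = -5957$)
$W{\left(d{\left(y,0 \right)} \right)} + B = 15^{2} - 5957 = 225 - 5957 = -5732$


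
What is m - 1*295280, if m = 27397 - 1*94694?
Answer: -362577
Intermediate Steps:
m = -67297 (m = 27397 - 94694 = -67297)
m - 1*295280 = -67297 - 1*295280 = -67297 - 295280 = -362577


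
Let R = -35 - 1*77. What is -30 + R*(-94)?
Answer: 10498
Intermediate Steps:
R = -112 (R = -35 - 77 = -112)
-30 + R*(-94) = -30 - 112*(-94) = -30 + 10528 = 10498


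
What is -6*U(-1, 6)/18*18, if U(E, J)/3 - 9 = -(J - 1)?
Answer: -72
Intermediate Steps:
U(E, J) = 30 - 3*J (U(E, J) = 27 + 3*(-(J - 1)) = 27 + 3*(-(-1 + J)) = 27 + 3*(1 - J) = 27 + (3 - 3*J) = 30 - 3*J)
-6*U(-1, 6)/18*18 = -6*(30 - 3*6)/18*18 = -6*(30 - 18)/18*18 = -72/18*18 = -6*2/3*18 = -4*18 = -72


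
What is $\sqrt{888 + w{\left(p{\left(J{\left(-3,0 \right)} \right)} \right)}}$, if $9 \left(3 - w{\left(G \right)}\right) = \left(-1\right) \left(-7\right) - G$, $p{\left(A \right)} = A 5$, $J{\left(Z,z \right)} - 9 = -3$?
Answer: $\frac{\sqrt{8042}}{3} \approx 29.892$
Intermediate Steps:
$J{\left(Z,z \right)} = 6$ ($J{\left(Z,z \right)} = 9 - 3 = 6$)
$p{\left(A \right)} = 5 A$
$w{\left(G \right)} = \frac{20}{9} + \frac{G}{9}$ ($w{\left(G \right)} = 3 - \frac{\left(-1\right) \left(-7\right) - G}{9} = 3 - \frac{7 - G}{9} = 3 + \left(- \frac{7}{9} + \frac{G}{9}\right) = \frac{20}{9} + \frac{G}{9}$)
$\sqrt{888 + w{\left(p{\left(J{\left(-3,0 \right)} \right)} \right)}} = \sqrt{888 + \left(\frac{20}{9} + \frac{5 \cdot 6}{9}\right)} = \sqrt{888 + \left(\frac{20}{9} + \frac{1}{9} \cdot 30\right)} = \sqrt{888 + \left(\frac{20}{9} + \frac{10}{3}\right)} = \sqrt{888 + \frac{50}{9}} = \sqrt{\frac{8042}{9}} = \frac{\sqrt{8042}}{3}$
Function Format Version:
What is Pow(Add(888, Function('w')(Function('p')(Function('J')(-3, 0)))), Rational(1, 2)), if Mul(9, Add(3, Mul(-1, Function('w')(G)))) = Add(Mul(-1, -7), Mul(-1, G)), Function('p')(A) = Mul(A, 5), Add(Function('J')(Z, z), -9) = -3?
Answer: Mul(Rational(1, 3), Pow(8042, Rational(1, 2))) ≈ 29.892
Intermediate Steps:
Function('J')(Z, z) = 6 (Function('J')(Z, z) = Add(9, -3) = 6)
Function('p')(A) = Mul(5, A)
Function('w')(G) = Add(Rational(20, 9), Mul(Rational(1, 9), G)) (Function('w')(G) = Add(3, Mul(Rational(-1, 9), Add(Mul(-1, -7), Mul(-1, G)))) = Add(3, Mul(Rational(-1, 9), Add(7, Mul(-1, G)))) = Add(3, Add(Rational(-7, 9), Mul(Rational(1, 9), G))) = Add(Rational(20, 9), Mul(Rational(1, 9), G)))
Pow(Add(888, Function('w')(Function('p')(Function('J')(-3, 0)))), Rational(1, 2)) = Pow(Add(888, Add(Rational(20, 9), Mul(Rational(1, 9), Mul(5, 6)))), Rational(1, 2)) = Pow(Add(888, Add(Rational(20, 9), Mul(Rational(1, 9), 30))), Rational(1, 2)) = Pow(Add(888, Add(Rational(20, 9), Rational(10, 3))), Rational(1, 2)) = Pow(Add(888, Rational(50, 9)), Rational(1, 2)) = Pow(Rational(8042, 9), Rational(1, 2)) = Mul(Rational(1, 3), Pow(8042, Rational(1, 2)))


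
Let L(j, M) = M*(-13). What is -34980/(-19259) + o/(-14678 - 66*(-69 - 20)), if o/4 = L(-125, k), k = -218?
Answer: 22410974/42389059 ≈ 0.52870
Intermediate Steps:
L(j, M) = -13*M
o = 11336 (o = 4*(-13*(-218)) = 4*2834 = 11336)
-34980/(-19259) + o/(-14678 - 66*(-69 - 20)) = -34980/(-19259) + 11336/(-14678 - 66*(-69 - 20)) = -34980*(-1/19259) + 11336/(-14678 - 66*(-89)) = 34980/19259 + 11336/(-14678 - 1*(-5874)) = 34980/19259 + 11336/(-14678 + 5874) = 34980/19259 + 11336/(-8804) = 34980/19259 + 11336*(-1/8804) = 34980/19259 - 2834/2201 = 22410974/42389059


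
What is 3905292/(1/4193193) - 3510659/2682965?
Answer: 43935277229034929881/2682965 ≈ 1.6376e+13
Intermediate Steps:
3905292/(1/4193193) - 3510659/2682965 = 3905292/(1/4193193) - 3510659*1/2682965 = 3905292*4193193 - 3510659/2682965 = 16375643077356 - 3510659/2682965 = 43935277229034929881/2682965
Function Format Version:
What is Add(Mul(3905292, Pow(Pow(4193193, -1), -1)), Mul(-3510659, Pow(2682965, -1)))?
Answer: Rational(43935277229034929881, 2682965) ≈ 1.6376e+13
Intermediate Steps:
Add(Mul(3905292, Pow(Pow(4193193, -1), -1)), Mul(-3510659, Pow(2682965, -1))) = Add(Mul(3905292, Pow(Rational(1, 4193193), -1)), Mul(-3510659, Rational(1, 2682965))) = Add(Mul(3905292, 4193193), Rational(-3510659, 2682965)) = Add(16375643077356, Rational(-3510659, 2682965)) = Rational(43935277229034929881, 2682965)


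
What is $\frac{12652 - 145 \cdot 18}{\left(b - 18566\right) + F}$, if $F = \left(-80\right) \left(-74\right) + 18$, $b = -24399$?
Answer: $- \frac{10042}{37027} \approx -0.27121$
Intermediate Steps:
$F = 5938$ ($F = 5920 + 18 = 5938$)
$\frac{12652 - 145 \cdot 18}{\left(b - 18566\right) + F} = \frac{12652 - 145 \cdot 18}{\left(-24399 - 18566\right) + 5938} = \frac{12652 - 2610}{-42965 + 5938} = \frac{12652 - 2610}{-37027} = 10042 \left(- \frac{1}{37027}\right) = - \frac{10042}{37027}$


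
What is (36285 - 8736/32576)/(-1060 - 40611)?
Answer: -36937857/42421078 ≈ -0.87074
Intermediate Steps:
(36285 - 8736/32576)/(-1060 - 40611) = (36285 - 8736*1/32576)/(-41671) = (36285 - 273/1018)*(-1/41671) = (36937857/1018)*(-1/41671) = -36937857/42421078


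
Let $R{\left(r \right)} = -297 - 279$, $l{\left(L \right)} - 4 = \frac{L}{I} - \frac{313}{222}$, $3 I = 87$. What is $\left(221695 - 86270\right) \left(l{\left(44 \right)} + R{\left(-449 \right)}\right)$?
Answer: $- \frac{498613859125}{6438} \approx -7.7449 \cdot 10^{7}$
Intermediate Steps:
$I = 29$ ($I = \frac{1}{3} \cdot 87 = 29$)
$l{\left(L \right)} = \frac{575}{222} + \frac{L}{29}$ ($l{\left(L \right)} = 4 + \left(\frac{L}{29} - \frac{313}{222}\right) = 4 + \left(- \frac{313}{222} + \frac{L}{29}\right) = \frac{575}{222} + \frac{L}{29}$)
$R{\left(r \right)} = -576$ ($R{\left(r \right)} = -297 - 279 = -576$)
$\left(221695 - 86270\right) \left(l{\left(44 \right)} + R{\left(-449 \right)}\right) = \left(221695 - 86270\right) \left(\left(\frac{575}{222} + \frac{1}{29} \cdot 44\right) - 576\right) = 135425 \left(\left(\frac{575}{222} + \frac{44}{29}\right) - 576\right) = 135425 \left(\frac{26443}{6438} - 576\right) = 135425 \left(- \frac{3681845}{6438}\right) = - \frac{498613859125}{6438}$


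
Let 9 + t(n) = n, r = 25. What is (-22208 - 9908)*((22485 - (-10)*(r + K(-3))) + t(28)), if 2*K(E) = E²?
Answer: -732212684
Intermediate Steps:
t(n) = -9 + n
K(E) = E²/2
(-22208 - 9908)*((22485 - (-10)*(r + K(-3))) + t(28)) = (-22208 - 9908)*((22485 - (-10)*(25 + (½)*(-3)²)) + (-9 + 28)) = -32116*((22485 - (-10)*(25 + (½)*9)) + 19) = -32116*((22485 - (-10)*(25 + 9/2)) + 19) = -32116*((22485 - (-10)*59/2) + 19) = -32116*((22485 - 1*(-295)) + 19) = -32116*((22485 + 295) + 19) = -32116*(22780 + 19) = -32116*22799 = -732212684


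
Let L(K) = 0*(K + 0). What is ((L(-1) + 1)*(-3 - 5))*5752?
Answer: -46016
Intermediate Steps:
L(K) = 0 (L(K) = 0*K = 0)
((L(-1) + 1)*(-3 - 5))*5752 = ((0 + 1)*(-3 - 5))*5752 = (1*(-8))*5752 = -8*5752 = -46016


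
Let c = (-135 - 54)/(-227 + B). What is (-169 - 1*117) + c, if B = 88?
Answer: -39565/139 ≈ -284.64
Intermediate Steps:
c = 189/139 (c = (-135 - 54)/(-227 + 88) = -189/(-139) = -189*(-1/139) = 189/139 ≈ 1.3597)
(-169 - 1*117) + c = (-169 - 1*117) + 189/139 = (-169 - 117) + 189/139 = -286 + 189/139 = -39565/139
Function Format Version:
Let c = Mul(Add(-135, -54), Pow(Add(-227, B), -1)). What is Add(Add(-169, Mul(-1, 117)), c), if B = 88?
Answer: Rational(-39565, 139) ≈ -284.64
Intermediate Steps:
c = Rational(189, 139) (c = Mul(Add(-135, -54), Pow(Add(-227, 88), -1)) = Mul(-189, Pow(-139, -1)) = Mul(-189, Rational(-1, 139)) = Rational(189, 139) ≈ 1.3597)
Add(Add(-169, Mul(-1, 117)), c) = Add(Add(-169, Mul(-1, 117)), Rational(189, 139)) = Add(Add(-169, -117), Rational(189, 139)) = Add(-286, Rational(189, 139)) = Rational(-39565, 139)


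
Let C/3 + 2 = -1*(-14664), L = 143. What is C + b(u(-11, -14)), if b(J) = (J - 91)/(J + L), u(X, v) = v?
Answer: 1891363/43 ≈ 43985.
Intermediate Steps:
C = 43986 (C = -6 + 3*(-1*(-14664)) = -6 + 3*14664 = -6 + 43992 = 43986)
b(J) = (-91 + J)/(143 + J) (b(J) = (J - 91)/(J + 143) = (-91 + J)/(143 + J))
C + b(u(-11, -14)) = 43986 + (-91 - 14)/(143 - 14) = 43986 - 105/129 = 43986 + (1/129)*(-105) = 43986 - 35/43 = 1891363/43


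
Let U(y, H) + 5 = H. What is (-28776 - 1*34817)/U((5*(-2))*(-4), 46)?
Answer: -63593/41 ≈ -1551.0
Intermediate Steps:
U(y, H) = -5 + H
(-28776 - 1*34817)/U((5*(-2))*(-4), 46) = (-28776 - 1*34817)/(-5 + 46) = (-28776 - 34817)/41 = -63593*1/41 = -63593/41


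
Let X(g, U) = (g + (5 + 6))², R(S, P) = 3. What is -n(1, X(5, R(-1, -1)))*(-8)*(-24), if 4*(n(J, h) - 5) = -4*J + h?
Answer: -13056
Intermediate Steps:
X(g, U) = (11 + g)² (X(g, U) = (g + 11)² = (11 + g)²)
n(J, h) = 5 - J + h/4 (n(J, h) = 5 + (-4*J + h)/4 = 5 + (h - 4*J)/4 = 5 + (-J + h/4) = 5 - J + h/4)
-n(1, X(5, R(-1, -1)))*(-8)*(-24) = -(5 - 1*1 + (11 + 5)²/4)*(-8)*(-24) = -(5 - 1 + (¼)*16²)*(-8)*(-24) = -(5 - 1 + (¼)*256)*(-8)*(-24) = -(5 - 1 + 64)*(-8)*(-24) = -68*(-8)*(-24) = -(-544)*(-24) = -1*13056 = -13056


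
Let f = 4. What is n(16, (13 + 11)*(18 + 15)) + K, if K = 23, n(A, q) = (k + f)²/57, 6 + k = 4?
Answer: 1315/57 ≈ 23.070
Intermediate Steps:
k = -2 (k = -6 + 4 = -2)
n(A, q) = 4/57 (n(A, q) = (-2 + 4)²/57 = 2²*(1/57) = 4*(1/57) = 4/57)
n(16, (13 + 11)*(18 + 15)) + K = 4/57 + 23 = 1315/57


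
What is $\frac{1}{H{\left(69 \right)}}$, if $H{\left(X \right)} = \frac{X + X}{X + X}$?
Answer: $1$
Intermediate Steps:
$H{\left(X \right)} = 1$ ($H{\left(X \right)} = \frac{2 X}{2 X} = 2 X \frac{1}{2 X} = 1$)
$\frac{1}{H{\left(69 \right)}} = 1^{-1} = 1$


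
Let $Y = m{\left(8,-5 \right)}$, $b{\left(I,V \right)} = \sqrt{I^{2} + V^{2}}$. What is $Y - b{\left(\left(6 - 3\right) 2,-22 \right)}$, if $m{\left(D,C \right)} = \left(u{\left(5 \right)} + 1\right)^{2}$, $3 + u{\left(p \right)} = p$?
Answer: $9 - 2 \sqrt{130} \approx -13.804$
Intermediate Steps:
$u{\left(p \right)} = -3 + p$
$m{\left(D,C \right)} = 9$ ($m{\left(D,C \right)} = \left(\left(-3 + 5\right) + 1\right)^{2} = \left(2 + 1\right)^{2} = 3^{2} = 9$)
$Y = 9$
$Y - b{\left(\left(6 - 3\right) 2,-22 \right)} = 9 - \sqrt{\left(\left(6 - 3\right) 2\right)^{2} + \left(-22\right)^{2}} = 9 - \sqrt{\left(3 \cdot 2\right)^{2} + 484} = 9 - \sqrt{6^{2} + 484} = 9 - \sqrt{36 + 484} = 9 - \sqrt{520} = 9 - 2 \sqrt{130}$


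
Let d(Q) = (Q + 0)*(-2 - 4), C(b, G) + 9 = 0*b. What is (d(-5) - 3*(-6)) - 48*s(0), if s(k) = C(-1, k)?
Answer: 480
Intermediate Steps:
C(b, G) = -9 (C(b, G) = -9 + 0*b = -9 + 0 = -9)
s(k) = -9
d(Q) = -6*Q (d(Q) = Q*(-6) = -6*Q)
(d(-5) - 3*(-6)) - 48*s(0) = (-6*(-5) - 3*(-6)) - 48*(-9) = (30 + 18) + 432 = 48 + 432 = 480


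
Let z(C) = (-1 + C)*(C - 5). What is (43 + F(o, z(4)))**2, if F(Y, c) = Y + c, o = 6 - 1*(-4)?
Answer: 2500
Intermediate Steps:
z(C) = (-1 + C)*(-5 + C)
o = 10 (o = 6 + 4 = 10)
(43 + F(o, z(4)))**2 = (43 + (10 + (5 + 4**2 - 6*4)))**2 = (43 + (10 + (5 + 16 - 24)))**2 = (43 + (10 - 3))**2 = (43 + 7)**2 = 50**2 = 2500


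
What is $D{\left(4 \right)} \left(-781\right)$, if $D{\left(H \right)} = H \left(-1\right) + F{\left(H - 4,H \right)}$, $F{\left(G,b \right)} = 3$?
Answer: $781$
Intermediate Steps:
$D{\left(H \right)} = 3 - H$ ($D{\left(H \right)} = H \left(-1\right) + 3 = - H + 3 = 3 - H$)
$D{\left(4 \right)} \left(-781\right) = \left(3 - 4\right) \left(-781\right) = \left(-1\right) \left(-781\right) = 781$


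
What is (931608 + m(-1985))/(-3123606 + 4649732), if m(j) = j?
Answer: 929623/1526126 ≈ 0.60914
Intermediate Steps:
(931608 + m(-1985))/(-3123606 + 4649732) = (931608 - 1985)/(-3123606 + 4649732) = 929623/1526126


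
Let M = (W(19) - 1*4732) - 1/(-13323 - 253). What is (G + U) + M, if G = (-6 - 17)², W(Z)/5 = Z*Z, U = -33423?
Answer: -486305895/13576 ≈ -35821.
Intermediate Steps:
W(Z) = 5*Z² (W(Z) = 5*(Z*Z) = 5*Z²)
G = 529 (G = (-23)² = 529)
M = -39736951/13576 (M = (5*19² - 1*4732) - 1/(-13323 - 253) = (5*361 - 4732) - 1/(-13576) = (1805 - 4732) - 1*(-1/13576) = -2927 + 1/13576 = -39736951/13576 ≈ -2927.0)
(G + U) + M = (529 - 33423) - 39736951/13576 = -32894 - 39736951/13576 = -486305895/13576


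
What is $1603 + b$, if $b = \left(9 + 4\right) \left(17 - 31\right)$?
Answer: $1421$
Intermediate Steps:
$b = -182$ ($b = 13 \left(-14\right) = -182$)
$1603 + b = 1603 - 182 = 1421$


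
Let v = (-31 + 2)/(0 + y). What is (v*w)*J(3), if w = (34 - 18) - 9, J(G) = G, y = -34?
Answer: 609/34 ≈ 17.912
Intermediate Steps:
w = 7 (w = 16 - 9 = 7)
v = 29/34 (v = (-31 + 2)/(0 - 34) = -29/(-34) = -29*(-1/34) = 29/34 ≈ 0.85294)
(v*w)*J(3) = ((29/34)*7)*3 = (203/34)*3 = 609/34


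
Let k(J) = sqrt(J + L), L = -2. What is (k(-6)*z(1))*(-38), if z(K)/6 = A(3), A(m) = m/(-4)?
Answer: 342*I*sqrt(2) ≈ 483.66*I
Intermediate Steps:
A(m) = -m/4 (A(m) = m*(-1/4) = -m/4)
z(K) = -9/2 (z(K) = 6*(-1/4*3) = 6*(-3/4) = -9/2)
k(J) = sqrt(-2 + J) (k(J) = sqrt(J - 2) = sqrt(-2 + J))
(k(-6)*z(1))*(-38) = (sqrt(-2 - 6)*(-9/2))*(-38) = (sqrt(-8)*(-9/2))*(-38) = ((2*I*sqrt(2))*(-9/2))*(-38) = -9*I*sqrt(2)*(-38) = 342*I*sqrt(2)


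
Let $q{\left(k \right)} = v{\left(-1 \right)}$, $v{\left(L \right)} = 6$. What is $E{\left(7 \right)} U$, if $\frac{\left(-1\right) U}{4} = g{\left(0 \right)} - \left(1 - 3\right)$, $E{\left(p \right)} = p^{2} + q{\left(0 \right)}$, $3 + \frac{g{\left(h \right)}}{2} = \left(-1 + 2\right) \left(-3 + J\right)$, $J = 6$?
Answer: $-440$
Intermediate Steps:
$q{\left(k \right)} = 6$
$g{\left(h \right)} = 0$ ($g{\left(h \right)} = -6 + 2 \left(-1 + 2\right) \left(-3 + 6\right) = -6 + 2 \cdot 1 \cdot 3 = -6 + 2 \cdot 3 = -6 + 6 = 0$)
$E{\left(p \right)} = 6 + p^{2}$ ($E{\left(p \right)} = p^{2} + 6 = 6 + p^{2}$)
$U = -8$ ($U = - 4 \left(0 - \left(1 - 3\right)\right) = - 4 \left(0 - -2\right) = - 4 \left(0 + 2\right) = \left(-4\right) 2 = -8$)
$E{\left(7 \right)} U = \left(6 + 7^{2}\right) \left(-8\right) = \left(6 + 49\right) \left(-8\right) = 55 \left(-8\right) = -440$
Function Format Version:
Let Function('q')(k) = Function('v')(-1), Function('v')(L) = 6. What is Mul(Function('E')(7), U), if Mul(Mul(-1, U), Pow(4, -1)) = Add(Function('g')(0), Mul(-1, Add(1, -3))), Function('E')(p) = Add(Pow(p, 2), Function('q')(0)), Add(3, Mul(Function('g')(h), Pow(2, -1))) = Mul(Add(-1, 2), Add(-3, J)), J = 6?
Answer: -440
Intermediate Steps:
Function('q')(k) = 6
Function('g')(h) = 0 (Function('g')(h) = Add(-6, Mul(2, Mul(Add(-1, 2), Add(-3, 6)))) = Add(-6, Mul(2, Mul(1, 3))) = Add(-6, Mul(2, 3)) = Add(-6, 6) = 0)
Function('E')(p) = Add(6, Pow(p, 2)) (Function('E')(p) = Add(Pow(p, 2), 6) = Add(6, Pow(p, 2)))
U = -8 (U = Mul(-4, Add(0, Mul(-1, Add(1, -3)))) = Mul(-4, Add(0, Mul(-1, -2))) = Mul(-4, Add(0, 2)) = Mul(-4, 2) = -8)
Mul(Function('E')(7), U) = Mul(Add(6, Pow(7, 2)), -8) = Mul(Add(6, 49), -8) = Mul(55, -8) = -440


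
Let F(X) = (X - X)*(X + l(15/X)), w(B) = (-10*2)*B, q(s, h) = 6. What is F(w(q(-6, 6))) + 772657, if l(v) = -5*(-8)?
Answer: 772657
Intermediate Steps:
l(v) = 40
w(B) = -20*B
F(X) = 0 (F(X) = (X - X)*(X + 40) = 0*(40 + X) = 0)
F(w(q(-6, 6))) + 772657 = 0 + 772657 = 772657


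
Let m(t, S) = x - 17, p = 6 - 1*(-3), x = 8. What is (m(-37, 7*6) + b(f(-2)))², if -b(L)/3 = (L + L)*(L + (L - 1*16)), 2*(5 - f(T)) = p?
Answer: 1296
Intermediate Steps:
p = 9 (p = 6 + 3 = 9)
f(T) = ½ (f(T) = 5 - ½*9 = 5 - 9/2 = ½)
m(t, S) = -9 (m(t, S) = 8 - 17 = -9)
b(L) = -6*L*(-16 + 2*L) (b(L) = -3*(L + L)*(L + (L - 1*16)) = -3*2*L*(L + (L - 16)) = -3*2*L*(L + (-16 + L)) = -3*2*L*(-16 + 2*L) = -6*L*(-16 + 2*L))
(m(-37, 7*6) + b(f(-2)))² = (-9 + 12*(½)*(8 - 1*½))² = (-9 + 12*(½)*(8 - ½))² = (-9 + 12*(½)*(15/2))² = (-9 + 45)² = 36² = 1296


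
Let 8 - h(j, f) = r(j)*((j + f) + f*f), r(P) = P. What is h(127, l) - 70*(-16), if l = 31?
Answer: -140985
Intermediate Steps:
h(j, f) = 8 - j*(f + j + f²) (h(j, f) = 8 - j*((j + f) + f*f) = 8 - j*((f + j) + f²) = 8 - j*(f + j + f²))
h(127, l) - 70*(-16) = (8 - 1*127² - 1*31*127 - 1*127*31²) - 70*(-16) = (8 - 1*16129 - 3937 - 1*127*961) - 1*(-1120) = (8 - 16129 - 3937 - 122047) + 1120 = -142105 + 1120 = -140985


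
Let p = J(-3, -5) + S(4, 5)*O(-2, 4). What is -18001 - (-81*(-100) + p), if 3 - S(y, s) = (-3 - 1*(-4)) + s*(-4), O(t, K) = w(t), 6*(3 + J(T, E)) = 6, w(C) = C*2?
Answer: -26011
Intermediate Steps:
w(C) = 2*C
J(T, E) = -2 (J(T, E) = -3 + (⅙)*6 = -3 + 1 = -2)
O(t, K) = 2*t
S(y, s) = 2 + 4*s (S(y, s) = 3 - ((-3 - 1*(-4)) + s*(-4)) = 3 - ((-3 + 4) - 4*s) = 3 - (1 - 4*s) = 3 + (-1 + 4*s) = 2 + 4*s)
p = -90 (p = -2 + (2 + 4*5)*(2*(-2)) = -2 + (2 + 20)*(-4) = -2 + 22*(-4) = -2 - 88 = -90)
-18001 - (-81*(-100) + p) = -18001 - (-81*(-100) - 90) = -18001 - (8100 - 90) = -18001 - 1*8010 = -18001 - 8010 = -26011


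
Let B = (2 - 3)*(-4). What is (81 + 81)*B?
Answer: 648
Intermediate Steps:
B = 4 (B = -1*(-4) = 4)
(81 + 81)*B = (81 + 81)*4 = 162*4 = 648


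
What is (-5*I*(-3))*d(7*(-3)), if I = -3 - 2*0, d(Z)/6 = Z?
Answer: 5670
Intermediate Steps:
d(Z) = 6*Z
I = -3 (I = -3 + 0 = -3)
(-5*I*(-3))*d(7*(-3)) = (-5*(-3)*(-3))*(6*(7*(-3))) = (15*(-3))*(6*(-21)) = -45*(-126) = 5670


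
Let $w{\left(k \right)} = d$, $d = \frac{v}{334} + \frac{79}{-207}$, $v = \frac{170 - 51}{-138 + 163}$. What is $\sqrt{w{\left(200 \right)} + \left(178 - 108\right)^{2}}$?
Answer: $\frac{\sqrt{65057091009406}}{115230} \approx 69.997$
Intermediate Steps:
$v = \frac{119}{25} \approx 4.76$
$d = - \frac{635017}{1728450}$ ($d = \frac{119}{25 \cdot 334} + \frac{79}{-207} = \frac{119}{25} \cdot \frac{1}{334} + 79 \left(- \frac{1}{207}\right) = \frac{119}{8350} - \frac{79}{207} = - \frac{635017}{1728450} \approx -0.36739$)
$w{\left(k \right)} = - \frac{635017}{1728450}$
$\sqrt{w{\left(200 \right)} + \left(178 - 108\right)^{2}} = \sqrt{- \frac{635017}{1728450} + \left(178 - 108\right)^{2}} = \sqrt{- \frac{635017}{1728450} + 70^{2}} = \sqrt{- \frac{635017}{1728450} + 4900} = \sqrt{\frac{8468769983}{1728450}} = \frac{\sqrt{65057091009406}}{115230}$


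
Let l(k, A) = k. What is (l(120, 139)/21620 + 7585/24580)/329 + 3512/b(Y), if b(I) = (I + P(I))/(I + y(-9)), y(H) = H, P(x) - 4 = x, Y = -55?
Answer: 196488956950625/92663635652 ≈ 2120.5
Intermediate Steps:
P(x) = 4 + x
b(I) = (4 + 2*I)/(-9 + I) (b(I) = (I + (4 + I))/(I - 9) = (4 + 2*I)/(-9 + I))
(l(120, 139)/21620 + 7585/24580)/329 + 3512/b(Y) = (120/21620 + 7585/24580)/329 + 3512/((2*(2 - 55)/(-9 - 55))) = (120*(1/21620) + 7585*(1/24580))*(1/329) + 3512/((2*(-53)/(-64))) = (6/1081 + 1517/4916)*(1/329) + 3512/((2*(-1/64)*(-53))) = (1669373/5314196)*(1/329) + 3512/(53/32) = 1669373/1748370484 + 3512*(32/53) = 1669373/1748370484 + 112384/53 = 196488956950625/92663635652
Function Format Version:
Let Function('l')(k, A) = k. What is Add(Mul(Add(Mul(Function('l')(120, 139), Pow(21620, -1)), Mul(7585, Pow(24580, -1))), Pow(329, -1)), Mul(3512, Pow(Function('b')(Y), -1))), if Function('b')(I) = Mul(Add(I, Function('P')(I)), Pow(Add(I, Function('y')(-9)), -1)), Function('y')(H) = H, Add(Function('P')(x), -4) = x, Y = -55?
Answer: Rational(196488956950625, 92663635652) ≈ 2120.5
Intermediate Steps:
Function('P')(x) = Add(4, x)
Function('b')(I) = Mul(Pow(Add(-9, I), -1), Add(4, Mul(2, I))) (Function('b')(I) = Mul(Add(I, Add(4, I)), Pow(Add(I, -9), -1)) = Mul(Add(4, Mul(2, I)), Pow(Add(-9, I), -1)) = Mul(Pow(Add(-9, I), -1), Add(4, Mul(2, I))))
Add(Mul(Add(Mul(Function('l')(120, 139), Pow(21620, -1)), Mul(7585, Pow(24580, -1))), Pow(329, -1)), Mul(3512, Pow(Function('b')(Y), -1))) = Add(Mul(Add(Mul(120, Pow(21620, -1)), Mul(7585, Pow(24580, -1))), Pow(329, -1)), Mul(3512, Pow(Mul(2, Pow(Add(-9, -55), -1), Add(2, -55)), -1))) = Add(Mul(Add(Mul(120, Rational(1, 21620)), Mul(7585, Rational(1, 24580))), Rational(1, 329)), Mul(3512, Pow(Mul(2, Pow(-64, -1), -53), -1))) = Add(Mul(Add(Rational(6, 1081), Rational(1517, 4916)), Rational(1, 329)), Mul(3512, Pow(Mul(2, Rational(-1, 64), -53), -1))) = Add(Mul(Rational(1669373, 5314196), Rational(1, 329)), Mul(3512, Pow(Rational(53, 32), -1))) = Add(Rational(1669373, 1748370484), Mul(3512, Rational(32, 53))) = Add(Rational(1669373, 1748370484), Rational(112384, 53)) = Rational(196488956950625, 92663635652)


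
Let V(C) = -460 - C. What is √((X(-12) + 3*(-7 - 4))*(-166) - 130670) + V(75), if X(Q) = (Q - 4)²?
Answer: -535 + 6*I*√4658 ≈ -535.0 + 409.5*I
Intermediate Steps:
X(Q) = (-4 + Q)²
√((X(-12) + 3*(-7 - 4))*(-166) - 130670) + V(75) = √(((-4 - 12)² + 3*(-7 - 4))*(-166) - 130670) + (-460 - 1*75) = √(((-16)² + 3*(-11))*(-166) - 130670) + (-460 - 75) = √((256 - 33)*(-166) - 130670) - 535 = √(223*(-166) - 130670) - 535 = √(-37018 - 130670) - 535 = √(-167688) - 535 = 6*I*√4658 - 535 = -535 + 6*I*√4658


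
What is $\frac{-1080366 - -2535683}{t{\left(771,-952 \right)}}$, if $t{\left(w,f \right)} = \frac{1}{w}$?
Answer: $1122049407$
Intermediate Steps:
$\frac{-1080366 - -2535683}{t{\left(771,-952 \right)}} = \frac{-1080366 - -2535683}{\frac{1}{771}} = \left(-1080366 + 2535683\right) \frac{1}{\frac{1}{771}} = 1455317 \cdot 771 = 1122049407$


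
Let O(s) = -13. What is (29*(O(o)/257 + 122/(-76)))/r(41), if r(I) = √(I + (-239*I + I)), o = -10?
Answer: 468959*I*√9717/94896222 ≈ 0.48714*I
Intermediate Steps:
r(I) = √237*√(-I) (r(I) = √(I - 238*I) = √(-237*I) = √237*√(-I))
(29*(O(o)/257 + 122/(-76)))/r(41) = (29*(-13/257 + 122/(-76)))/((√237*√(-1*41))) = (29*(-13*1/257 + 122*(-1/76)))/((√237*√(-41))) = (29*(-13/257 - 61/38))/((√237*(I*√41))) = (29*(-16171/9766))/((I*√9717)) = -(-468959)*I*√9717/94896222 = 468959*I*√9717/94896222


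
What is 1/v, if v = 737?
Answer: 1/737 ≈ 0.0013569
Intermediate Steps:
1/v = 1/737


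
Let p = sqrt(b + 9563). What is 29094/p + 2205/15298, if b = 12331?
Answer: 2205/15298 + 4849*sqrt(21894)/3649 ≈ 196.77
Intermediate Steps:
p = sqrt(21894) (p = sqrt(12331 + 9563) = sqrt(21894) ≈ 147.97)
29094/p + 2205/15298 = 29094/(sqrt(21894)) + 2205/15298 = 29094*(sqrt(21894)/21894) + 2205*(1/15298) = 4849*sqrt(21894)/3649 + 2205/15298 = 2205/15298 + 4849*sqrt(21894)/3649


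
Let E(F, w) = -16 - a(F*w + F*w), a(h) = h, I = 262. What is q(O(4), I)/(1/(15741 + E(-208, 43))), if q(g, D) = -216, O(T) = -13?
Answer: -7260408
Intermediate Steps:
E(F, w) = -16 - 2*F*w (E(F, w) = -16 - (F*w + F*w) = -16 - 2*F*w)
q(O(4), I)/(1/(15741 + E(-208, 43))) = -(3396600 - 432*(-208)*43) = -216/(1/(15741 + (-16 + 17888))) = -216/(1/(15741 + 17872)) = -216/(1/33613) = -216/1/33613 = -216*33613 = -7260408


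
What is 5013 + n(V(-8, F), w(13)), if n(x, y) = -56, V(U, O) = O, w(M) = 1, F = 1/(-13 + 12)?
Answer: 4957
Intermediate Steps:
F = -1 (F = 1/(-1) = -1)
5013 + n(V(-8, F), w(13)) = 5013 - 56 = 4957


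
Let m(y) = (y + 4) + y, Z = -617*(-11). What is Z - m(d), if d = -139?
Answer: 7061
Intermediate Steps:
Z = 6787
m(y) = 4 + 2*y (m(y) = (4 + y) + y = 4 + 2*y)
Z - m(d) = 6787 - (4 + 2*(-139)) = 6787 - (4 - 278) = 6787 - 1*(-274) = 6787 + 274 = 7061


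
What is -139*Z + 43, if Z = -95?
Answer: 13248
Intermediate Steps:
-139*Z + 43 = -139*(-95) + 43 = 13205 + 43 = 13248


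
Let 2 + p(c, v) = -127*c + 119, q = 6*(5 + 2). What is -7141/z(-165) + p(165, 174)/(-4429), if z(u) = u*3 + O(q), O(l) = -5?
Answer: 42046489/2214500 ≈ 18.987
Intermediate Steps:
q = 42 (q = 6*7 = 42)
p(c, v) = 117 - 127*c (p(c, v) = -2 + (-127*c + 119) = -2 + (119 - 127*c) = 117 - 127*c)
z(u) = -5 + 3*u (z(u) = u*3 - 5 = 3*u - 5 = -5 + 3*u)
-7141/z(-165) + p(165, 174)/(-4429) = -7141/(-5 + 3*(-165)) + (117 - 127*165)/(-4429) = -7141/(-5 - 495) + (117 - 20955)*(-1/4429) = -7141/(-500) - 20838*(-1/4429) = -7141*(-1/500) + 20838/4429 = 7141/500 + 20838/4429 = 42046489/2214500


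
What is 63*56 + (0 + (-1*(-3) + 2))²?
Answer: 3553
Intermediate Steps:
63*56 + (0 + (-1*(-3) + 2))² = 3528 + (0 + (3 + 2))² = 3528 + (0 + 5)² = 3528 + 5² = 3528 + 25 = 3553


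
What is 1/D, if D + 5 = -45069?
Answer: -1/45074 ≈ -2.2186e-5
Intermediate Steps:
D = -45074 (D = -5 - 45069 = -45074)
1/D = 1/(-45074) = -1/45074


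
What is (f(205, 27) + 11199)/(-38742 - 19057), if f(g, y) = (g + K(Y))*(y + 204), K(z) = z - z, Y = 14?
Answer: -58554/57799 ≈ -1.0131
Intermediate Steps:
K(z) = 0
f(g, y) = g*(204 + y) (f(g, y) = (g + 0)*(y + 204) = g*(204 + y))
(f(205, 27) + 11199)/(-38742 - 19057) = (205*(204 + 27) + 11199)/(-38742 - 19057) = (205*231 + 11199)/(-57799) = (47355 + 11199)*(-1/57799) = 58554*(-1/57799) = -58554/57799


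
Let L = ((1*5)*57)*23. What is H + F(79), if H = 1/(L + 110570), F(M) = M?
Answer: 9252876/117125 ≈ 79.000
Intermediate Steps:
L = 6555 (L = (5*57)*23 = 285*23 = 6555)
H = 1/117125 (H = 1/(6555 + 110570) = 1/117125 ≈ 8.5379e-6)
H + F(79) = 1/117125 + 79 = 9252876/117125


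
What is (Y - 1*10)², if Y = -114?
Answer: 15376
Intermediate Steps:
(Y - 1*10)² = (-114 - 1*10)² = (-114 - 10)² = (-124)² = 15376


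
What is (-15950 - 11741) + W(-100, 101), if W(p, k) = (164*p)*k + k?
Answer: -1683990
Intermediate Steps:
W(p, k) = k + 164*k*p (W(p, k) = 164*k*p + k = k + 164*k*p)
(-15950 - 11741) + W(-100, 101) = (-15950 - 11741) + 101*(1 + 164*(-100)) = -27691 + 101*(1 - 16400) = -27691 + 101*(-16399) = -27691 - 1656299 = -1683990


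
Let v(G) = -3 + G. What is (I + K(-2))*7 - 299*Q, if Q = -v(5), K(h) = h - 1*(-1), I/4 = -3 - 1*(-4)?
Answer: 619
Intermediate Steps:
I = 4 (I = 4*(-3 - 1*(-4)) = 4*(-3 + 4) = 4*1 = 4)
K(h) = 1 + h (K(h) = h + 1 = 1 + h)
Q = -2 (Q = -(-3 + 5) = -1*2 = -2)
(I + K(-2))*7 - 299*Q = (4 + (1 - 2))*7 - 299*(-2) = (4 - 1)*7 + 598 = 3*7 + 598 = 21 + 598 = 619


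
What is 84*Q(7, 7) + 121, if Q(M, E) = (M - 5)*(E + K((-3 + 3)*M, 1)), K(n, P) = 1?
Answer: 1465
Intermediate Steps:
Q(M, E) = (1 + E)*(-5 + M) (Q(M, E) = (M - 5)*(E + 1) = (-5 + M)*(1 + E) = (1 + E)*(-5 + M))
84*Q(7, 7) + 121 = 84*(-5 + 7 - 5*7 + 7*7) + 121 = 84*(-5 + 7 - 35 + 49) + 121 = 84*16 + 121 = 1344 + 121 = 1465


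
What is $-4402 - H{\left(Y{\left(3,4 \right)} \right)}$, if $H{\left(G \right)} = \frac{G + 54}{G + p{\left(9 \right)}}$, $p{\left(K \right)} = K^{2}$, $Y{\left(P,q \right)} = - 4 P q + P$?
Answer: $- \frac{17609}{4} \approx -4402.3$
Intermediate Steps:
$Y{\left(P,q \right)} = P - 4 P q$ ($Y{\left(P,q \right)} = - 4 P q + P = P - 4 P q$)
$H{\left(G \right)} = \frac{54 + G}{81 + G}$ ($H{\left(G \right)} = \frac{G + 54}{G + 9^{2}} = \frac{54 + G}{G + 81} = \frac{54 + G}{81 + G}$)
$-4402 - H{\left(Y{\left(3,4 \right)} \right)} = -4402 - \frac{54 + 3 \left(1 - 16\right)}{81 + 3 \left(1 - 16\right)} = -4402 - \frac{54 + 3 \left(-15\right)}{81 + 3 \left(-15\right)} = -4402 - \frac{54 - 45}{81 - 45} = -4402 - \frac{1}{36} \cdot 9 = -4402 - \frac{1}{4} = - \frac{17609}{4}$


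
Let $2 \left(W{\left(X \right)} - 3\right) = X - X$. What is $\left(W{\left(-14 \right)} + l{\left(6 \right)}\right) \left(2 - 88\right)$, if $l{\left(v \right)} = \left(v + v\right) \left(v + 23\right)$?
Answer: $-30186$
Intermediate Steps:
$W{\left(X \right)} = 3$ ($W{\left(X \right)} = 3 + \frac{X - X}{2} = 3 + \frac{1}{2} \cdot 0 = 3 + 0 = 3$)
$l{\left(v \right)} = 2 v \left(23 + v\right)$
$\left(W{\left(-14 \right)} + l{\left(6 \right)}\right) \left(2 - 88\right) = \left(3 + 2 \cdot 6 \left(23 + 6\right)\right) \left(2 - 88\right) = \left(3 + 2 \cdot 6 \cdot 29\right) \left(-86\right) = \left(3 + 348\right) \left(-86\right) = 351 \left(-86\right) = -30186$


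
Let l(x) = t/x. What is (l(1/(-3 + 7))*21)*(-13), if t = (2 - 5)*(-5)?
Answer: -16380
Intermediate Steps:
t = 15 (t = -3*(-5) = 15)
l(x) = 15/x
(l(1/(-3 + 7))*21)*(-13) = ((15/(1/(-3 + 7)))*21)*(-13) = ((15/(1/4))*21)*(-13) = ((15/(¼))*21)*(-13) = ((15*4)*21)*(-13) = (60*21)*(-13) = 1260*(-13) = -16380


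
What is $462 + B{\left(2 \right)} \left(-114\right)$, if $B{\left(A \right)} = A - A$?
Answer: $462$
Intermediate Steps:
$B{\left(A \right)} = 0$
$462 + B{\left(2 \right)} \left(-114\right) = 462 + 0 \left(-114\right) = 462 + 0 = 462$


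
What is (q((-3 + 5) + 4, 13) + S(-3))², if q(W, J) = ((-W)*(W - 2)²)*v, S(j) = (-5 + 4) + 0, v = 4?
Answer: 148225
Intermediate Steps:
S(j) = -1 (S(j) = -1 + 0 = -1)
q(W, J) = -4*W*(-2 + W)² (q(W, J) = ((-W)*(W - 2)²)*4 = ((-W)*(-2 + W)²)*4 = -W*(-2 + W)²*4 = -4*W*(-2 + W)²)
(q((-3 + 5) + 4, 13) + S(-3))² = (-4*((-3 + 5) + 4)*(-2 + ((-3 + 5) + 4))² - 1)² = (-4*(2 + 4)*(-2 + (2 + 4))² - 1)² = (-4*6*(-2 + 6)² - 1)² = (-4*6*4² - 1)² = (-4*6*16 - 1)² = (-384 - 1)² = (-385)² = 148225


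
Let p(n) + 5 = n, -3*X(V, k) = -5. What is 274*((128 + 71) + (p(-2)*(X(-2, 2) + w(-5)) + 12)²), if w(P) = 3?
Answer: 1543990/9 ≈ 1.7155e+5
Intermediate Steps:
X(V, k) = 5/3 (X(V, k) = -⅓*(-5) = 5/3)
p(n) = -5 + n
274*((128 + 71) + (p(-2)*(X(-2, 2) + w(-5)) + 12)²) = 274*((128 + 71) + ((-5 - 2)*(5/3 + 3) + 12)²) = 274*(199 + (-7*14/3 + 12)²) = 274*(199 + (-98/3 + 12)²) = 274*(199 + (-62/3)²) = 274*(199 + 3844/9) = 274*(5635/9) = 1543990/9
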